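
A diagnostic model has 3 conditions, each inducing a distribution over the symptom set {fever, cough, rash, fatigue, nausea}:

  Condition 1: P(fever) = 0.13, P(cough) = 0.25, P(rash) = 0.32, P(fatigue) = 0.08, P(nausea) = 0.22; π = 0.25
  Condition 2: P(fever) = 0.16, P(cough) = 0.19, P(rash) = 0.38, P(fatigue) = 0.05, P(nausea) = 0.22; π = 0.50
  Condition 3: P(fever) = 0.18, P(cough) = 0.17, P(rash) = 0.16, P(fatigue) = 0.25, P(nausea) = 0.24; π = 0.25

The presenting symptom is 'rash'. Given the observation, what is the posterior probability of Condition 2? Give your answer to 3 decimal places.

The responsibility of component k is P(Z=k) f_k(x) divided by Σ_j P(Z=j) f_j(x).
Component likelihoods at x = 'rash':
  f_1 = P(rash | comp) = 0.32
  f_2 = P(rash | comp) = 0.38
  f_3 = P(rash | comp) = 0.16
Prior × likelihood for each component:
  P(Z=1)·f_1 = 0.25 × 0.32 = 0.08
  P(Z=2)·f_2 = 0.50 × 0.38 = 0.19
  P(Z=3)·f_3 = 0.25 × 0.16 = 0.04
Sum: 0.08 + 0.19 + 0.04 = 0.31
P(Condition 2 | data) = 0.19 / 0.31 ≈ 0.613

0.613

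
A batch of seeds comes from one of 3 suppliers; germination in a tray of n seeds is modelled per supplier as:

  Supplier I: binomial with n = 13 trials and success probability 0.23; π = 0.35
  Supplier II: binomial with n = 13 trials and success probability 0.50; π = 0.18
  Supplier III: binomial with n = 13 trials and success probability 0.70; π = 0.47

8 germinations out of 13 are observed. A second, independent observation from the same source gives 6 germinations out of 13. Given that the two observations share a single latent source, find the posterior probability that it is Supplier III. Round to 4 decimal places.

Apply Bayes' rule: the posterior for each component is proportional to its prior times its likelihood at x.
Since both observations come from the same component, the likelihood for component k is f_k(x₁)·f_k(x₂).
  L_I = [C(13,8)·0.23^8·0.77^5 = 1287·7.8311e-06·0.270678 = 0.00272807] × [0.040768] = 0.000111218
  L_II = [C(13,8)·0.50^8·0.50^5 = 1287·0.00390625·0.03125 = 0.157104] × [0.209473] = 0.0329091
  L_III = [C(13,8)·0.70^8·0.30^5 = 1287·0.057648·0.00243 = 0.180289] × [0.0441524] = 0.00796019
Prior × likelihood for each component:
  w_I·L_I = 0.35 × 0.000111218 = 3.89262e-05
  w_II·L_II = 0.18 × 0.0329091 = 0.00592364
  w_III·L_III = 0.47 × 0.00796019 = 0.00374129
Denominator: 3.89262e-05 + 0.00592364 + 0.00374129 = 0.00970385
P(Supplier III | x) = 0.00374129 / 0.00970385 ≈ 0.3855

0.3855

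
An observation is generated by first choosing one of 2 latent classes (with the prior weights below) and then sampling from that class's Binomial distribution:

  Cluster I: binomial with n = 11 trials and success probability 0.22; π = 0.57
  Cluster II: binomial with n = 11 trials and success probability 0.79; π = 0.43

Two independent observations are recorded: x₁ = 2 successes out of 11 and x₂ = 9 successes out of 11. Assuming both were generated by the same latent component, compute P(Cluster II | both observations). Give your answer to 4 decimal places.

Apply Bayes' rule: the posterior for each component is proportional to its prior times its likelihood at x.
Since both observations come from the same component, the likelihood for component k is f_k(x₁)·f_k(x₂).
  p_I = [0.284485] × [4.03976e-05] = 1.14925e-05
  p_II = [2.72641e-05] × [0.2907] = 7.92566e-06
Prior × likelihood for each component:
  π_I·p_I = 0.57 × 1.14925e-05 = 6.55074e-06
  π_II·p_II = 0.43 × 7.92566e-06 = 3.40804e-06
Denominator: 6.55074e-06 + 3.40804e-06 = 9.95878e-06
Responsibility of Cluster II: 3.40804e-06 / 9.95878e-06 ≈ 0.3422

0.3422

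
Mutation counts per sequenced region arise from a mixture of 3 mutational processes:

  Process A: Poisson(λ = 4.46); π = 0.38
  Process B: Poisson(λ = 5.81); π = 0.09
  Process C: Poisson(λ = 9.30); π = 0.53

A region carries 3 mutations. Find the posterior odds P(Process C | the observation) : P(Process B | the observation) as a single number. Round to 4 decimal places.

The posterior odds equal the prior odds times the likelihood ratio: (w_i/w_j)·(f_i(x)/f_j(x)).
Poisson probabilities:
  L_A = 0.170962
  L_B = 0.0979775
  L_C = 0.0122563
Odds = (0.53/0.09) × (0.0122563/0.0979775) = 5.88889 × 0.125093 ≈ 0.7367

0.7367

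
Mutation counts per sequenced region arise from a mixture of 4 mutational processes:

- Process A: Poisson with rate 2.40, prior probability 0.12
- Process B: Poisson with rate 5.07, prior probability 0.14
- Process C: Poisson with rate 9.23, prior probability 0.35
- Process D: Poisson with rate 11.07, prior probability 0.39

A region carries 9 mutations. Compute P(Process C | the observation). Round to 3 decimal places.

0.493

By Bayes' theorem, P(k | x) = w_k f_k(x) / Σ_j w_j f_j(x).
Poisson probabilities:
  L_A = 0.000660437
  L_B = 0.0383209
  L_C = 0.131375
  L_D = 0.107134
Unnormalised posteriors:
  w_A·L_A = 0.12 × 0.000660437 = 7.92524e-05
  w_B·L_B = 0.14 × 0.0383209 = 0.00536492
  w_C·L_C = 0.35 × 0.131375 = 0.0459814
  w_D·L_D = 0.39 × 0.107134 = 0.0417821
Denominator: 7.92524e-05 + 0.00536492 + 0.0459814 + 0.0417821 = 0.0932077
P(Process C | the observation) = 0.0459814 / 0.0932077 ≈ 0.493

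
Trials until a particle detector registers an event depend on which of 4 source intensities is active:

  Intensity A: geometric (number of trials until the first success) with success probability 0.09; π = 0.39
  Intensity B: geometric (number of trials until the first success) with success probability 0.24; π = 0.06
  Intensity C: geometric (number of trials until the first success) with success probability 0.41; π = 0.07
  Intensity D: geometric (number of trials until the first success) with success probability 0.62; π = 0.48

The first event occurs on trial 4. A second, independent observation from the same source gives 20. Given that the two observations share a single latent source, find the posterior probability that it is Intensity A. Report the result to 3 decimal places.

0.979

P(component k | x) = P(Z=k)·f_k(x) / marginal(x), where marginal(x) = Σ_j P(Z=j)·f_j(x).
Since both observations come from the same component, the likelihood for component k is f_k(x₁)·f_k(x₂).
  p_A = [0.09·(1−0.09)^3 = 0.09·0.753571 = 0.0678214] × [0.0149978] = 0.00101717
  p_B = [0.24·(1−0.24)^3 = 0.24·0.438976 = 0.105354] × [0.00130518] = 0.000137506
  p_C = [0.41·(1−0.41)^3 = 0.41·0.205379 = 0.0842054] × [1.8154e-05] = 1.52866e-06
  p_D = [0.62·(1−0.62)^3 = 0.62·0.054872 = 0.0340206] × [6.43102e-09] = 2.18787e-10
Unnormalised posteriors:
  P(Z=A)·p_A = 0.39 × 0.00101717 = 0.000396698
  P(Z=B)·p_B = 0.06 × 0.000137506 = 8.25036e-06
  P(Z=C)·p_C = 0.07 × 1.52866e-06 = 1.07006e-07
  P(Z=D)·p_D = 0.48 × 2.18787e-10 = 1.05018e-10
Sum: 0.000396698 + 8.25036e-06 + 1.07006e-07 + 1.05018e-10 = 0.000405056
P(Intensity A | x₁,x₂) ≈ 0.979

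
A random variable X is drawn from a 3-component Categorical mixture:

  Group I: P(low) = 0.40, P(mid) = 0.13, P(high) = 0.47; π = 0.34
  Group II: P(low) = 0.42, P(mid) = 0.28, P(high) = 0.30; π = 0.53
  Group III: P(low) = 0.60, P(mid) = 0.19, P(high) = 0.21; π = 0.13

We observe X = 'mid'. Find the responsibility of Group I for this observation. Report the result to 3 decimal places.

Posterior ∝ prior × likelihood, so P(k | x) ∝ P(Z=k) f_k(x); normalise over all components.
Categorical probabilities:
  L_I = P(mid | comp) = 0.13
  L_II = P(mid | comp) = 0.28
  L_III = P(mid | comp) = 0.19
Multiply by the mixture weights:
  P(Z=I)·L_I = 0.34 × 0.13 = 0.0442
  P(Z=II)·L_II = 0.53 × 0.28 = 0.1484
  P(Z=III)·L_III = 0.13 × 0.19 = 0.0247
Sum: 0.0442 + 0.1484 + 0.0247 = 0.2173
P(Group I | data) = 0.0442 / 0.2173 ≈ 0.203

0.203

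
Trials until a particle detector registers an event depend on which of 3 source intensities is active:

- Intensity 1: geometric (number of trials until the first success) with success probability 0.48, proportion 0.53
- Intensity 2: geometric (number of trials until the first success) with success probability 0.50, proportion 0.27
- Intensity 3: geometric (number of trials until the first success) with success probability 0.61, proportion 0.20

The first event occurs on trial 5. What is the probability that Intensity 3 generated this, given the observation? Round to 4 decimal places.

0.0945

Posterior ∝ prior × likelihood, so P(k | x) ∝ π_k f_k(x); normalise over all components.
Component likelihoods at x = 5:
  f_1 = 0.48·(1−0.48)^4 = 0.48·0.0731162 = 0.0350958
  f_2 = 0.50·(1−0.50)^4 = 0.50·0.0625 = 0.03125
  f_3 = 0.61·(1−0.61)^4 = 0.61·0.0231344 = 0.014112
Multiply by the mixture weights:
  π_1·f_1 = 0.53 × 0.0350958 = 0.0186008
  π_2·f_2 = 0.27 × 0.03125 = 0.0084375
  π_3·f_3 = 0.20 × 0.014112 = 0.0028224
Normaliser: 0.0186008 + 0.0084375 + 0.0028224 = 0.0298606
Responsibility of Intensity 3: 0.0028224 / 0.0298606 ≈ 0.0945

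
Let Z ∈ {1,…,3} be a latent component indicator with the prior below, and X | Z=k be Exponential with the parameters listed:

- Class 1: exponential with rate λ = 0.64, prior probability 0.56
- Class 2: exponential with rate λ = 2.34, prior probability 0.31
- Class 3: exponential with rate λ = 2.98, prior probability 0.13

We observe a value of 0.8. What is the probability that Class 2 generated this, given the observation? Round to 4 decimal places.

P(component k | x) = P(Z=k)·f_k(x) / marginal(x), where marginal(x) = Σ_j P(Z=j)·f_j(x).
Component likelihoods at x = 0.8:
  L_1 = 0.64·e^(−0.64·0.8) = 0.64·e^(−0.5120) = 0.383549
  L_2 = 2.34·e^(−2.34·0.8) = 2.34·e^(−1.8720) = 0.359929
  L_3 = 2.98·e^(−2.98·0.8) = 2.98·e^(−2.3840) = 0.2747
Prior × likelihood for each component:
  P(Z=1)·L_1 = 0.56 × 0.383549 = 0.214788
  P(Z=2)·L_2 = 0.31 × 0.359929 = 0.111578
  P(Z=3)·L_3 = 0.13 × 0.2747 = 0.035711
Denominator: 0.214788 + 0.111578 + 0.035711 = 0.362076
P(Class 2 | x) ≈ 0.3082

0.3082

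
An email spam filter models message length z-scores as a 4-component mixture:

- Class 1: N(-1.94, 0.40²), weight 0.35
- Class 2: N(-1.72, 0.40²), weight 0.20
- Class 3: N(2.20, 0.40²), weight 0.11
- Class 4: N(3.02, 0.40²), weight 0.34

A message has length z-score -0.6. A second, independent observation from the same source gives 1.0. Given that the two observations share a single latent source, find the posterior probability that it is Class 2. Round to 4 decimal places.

0.9225

By Bayes' theorem, P(k | x) = π_k f_k(x) / Σ_j π_j f_j(x).
Since both observations come from the same component, the likelihood for component k is f_k(x₁)·f_k(x₂).
  f_1 = [0.00364683] × [1.85359e-12] = 6.75972e-15
  f_2 = [0.0197886] × [9.0774e-11] = 1.79629e-12
  f_3 = [2.28368e-11] × [0.0110796] = 2.53023e-13
  f_4 = [1.63662e-18] × [2.89103e-06] = 4.73152e-24
Unnormalised posteriors:
  π_1·f_1 = 0.35 × 6.75972e-15 = 2.3659e-15
  π_2·f_2 = 0.20 × 1.79629e-12 = 3.59259e-13
  π_3·f_3 = 0.11 × 2.53023e-13 = 2.78325e-14
  π_4·f_4 = 0.34 × 4.73152e-24 = 1.60872e-24
Sum: 2.3659e-15 + 3.59259e-13 + 2.78325e-14 + 1.60872e-24 = 3.89457e-13
So the posterior for Class 2 is 3.59259e-13 / 3.89457e-13 ≈ 0.9225.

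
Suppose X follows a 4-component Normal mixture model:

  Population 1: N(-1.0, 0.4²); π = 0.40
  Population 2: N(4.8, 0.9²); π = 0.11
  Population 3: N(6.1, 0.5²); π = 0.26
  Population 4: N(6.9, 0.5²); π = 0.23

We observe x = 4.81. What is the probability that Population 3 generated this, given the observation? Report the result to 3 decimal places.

Posterior ∝ prior × likelihood, so P(k | x) ∝ π_k f_k(x); normalise over all components.
Component likelihoods at x = 4.81:
  L_1 = (1/(0.4·√(2π)))·exp(−(4.81−-1.0)²/(2·0.4²)) = 0.997356·exp(-105.48781) = 1.53488e-46
  L_2 = (1/(0.9·√(2π)))·exp(−(4.81−4.8)²/(2·0.9²)) = 0.443269·exp(-0.00006) = 0.443242
  L_3 = (1/(0.5·√(2π)))·exp(−(4.81−6.1)²/(2·0.5²)) = 0.797885·exp(-3.32820) = 0.0286102
  L_4 = (1/(0.5·√(2π)))·exp(−(4.81−6.9)²/(2·0.5²)) = 0.797885·exp(-8.73620) = 0.000128191
Prior × likelihood for each component:
  π_1·L_1 = 0.40 × 1.53488e-46 = 6.13953e-47
  π_2·L_2 = 0.11 × 0.443242 = 0.0487566
  π_3·L_3 = 0.26 × 0.0286102 = 0.00743866
  π_4·L_4 = 0.23 × 0.000128191 = 2.94839e-05
Denominator: 6.13953e-47 + 0.0487566 + 0.00743866 + 2.94839e-05 = 0.0562247
P(Population 3 | the observation) ≈ 0.132

0.132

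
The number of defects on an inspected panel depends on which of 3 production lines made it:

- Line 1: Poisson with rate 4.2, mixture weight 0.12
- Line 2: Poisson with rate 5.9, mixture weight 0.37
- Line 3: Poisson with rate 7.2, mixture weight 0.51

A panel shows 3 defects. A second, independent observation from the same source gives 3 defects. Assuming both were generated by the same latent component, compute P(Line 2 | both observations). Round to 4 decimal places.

0.3842

Posterior ∝ prior × likelihood, so P(k | x) ∝ w_k f_k(x); normalise over all components.
Since both observations come from the same component, the likelihood for component k is f_k(x₁)·f_k(x₂).
  p_1 = [0.185165] × [0.185165] = 0.0342862
  p_2 = [0.0937707] × [0.0937707] = 0.00879295
  p_3 = [0.0464436] × [0.0464436] = 0.00215701
Unnormalised posteriors:
  w_1·p_1 = 0.12 × 0.0342862 = 0.00411435
  w_2·p_2 = 0.37 × 0.00879295 = 0.00325339
  w_3·p_3 = 0.51 × 0.00215701 = 0.00110007
Marginal: 0.00411435 + 0.00325339 + 0.00110007 = 0.00846781
P(Line 2 | x₁,x₂) = 0.00325339 / 0.00846781 ≈ 0.3842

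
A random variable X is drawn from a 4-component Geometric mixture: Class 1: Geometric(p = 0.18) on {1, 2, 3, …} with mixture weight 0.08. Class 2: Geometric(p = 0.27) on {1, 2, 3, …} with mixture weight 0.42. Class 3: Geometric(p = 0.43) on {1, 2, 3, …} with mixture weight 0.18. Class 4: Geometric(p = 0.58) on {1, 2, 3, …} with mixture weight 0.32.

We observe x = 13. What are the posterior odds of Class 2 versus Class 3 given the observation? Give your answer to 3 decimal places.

28.526

Since P(k|x) ∝ P(Z=k) f_k(x), the posterior odds are P(Z=i) f_i(x) / (P(Z=j) f_j(x)).
Component likelihoods at x = 13:
  L_1 = 0.18·(1−0.18)^12 = 0.18·0.0924201 = 0.0166356
  L_2 = 0.27·(1−0.27)^12 = 0.27·0.022902 = 0.00618355
  L_3 = 0.43·(1−0.43)^12 = 0.43·0.00117625 = 0.000505786
  L_4 = 0.58·(1−0.58)^12 = 0.58·3.01295e-05 = 1.74751e-05
Odds = (0.42/0.18) × (0.00618355/0.000505786) = 2.33333 × 12.2256 ≈ 28.526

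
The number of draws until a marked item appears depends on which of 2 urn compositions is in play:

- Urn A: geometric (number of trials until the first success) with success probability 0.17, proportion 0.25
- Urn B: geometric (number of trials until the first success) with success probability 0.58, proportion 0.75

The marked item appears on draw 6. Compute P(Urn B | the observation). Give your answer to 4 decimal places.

0.2535

Apply Bayes' rule: the posterior for each component is proportional to its prior times its likelihood at x.
Evaluate each component's likelihood at the observed value:
  L_A = 0.17·(1−0.17)^5 = 0.17·0.393904 = 0.0669637
  L_B = 0.58·(1−0.58)^5 = 0.58·0.0130691 = 0.00758009
Unnormalised posteriors:
  π_A·L_A = 0.25 × 0.0669637 = 0.0167409
  π_B·L_B = 0.75 × 0.00758009 = 0.00568507
Marginal: 0.0167409 + 0.00568507 = 0.022426
Responsibility of Urn B: 0.00568507 / 0.022426 ≈ 0.2535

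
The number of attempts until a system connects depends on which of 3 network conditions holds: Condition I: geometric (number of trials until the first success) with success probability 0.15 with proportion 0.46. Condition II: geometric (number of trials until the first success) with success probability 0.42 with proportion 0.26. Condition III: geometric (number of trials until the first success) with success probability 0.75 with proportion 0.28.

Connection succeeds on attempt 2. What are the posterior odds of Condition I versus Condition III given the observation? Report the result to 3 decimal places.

1.117

Only the two components matter; the odds are (w_i f_i(x)) / (w_j f_j(x)).
Evaluate each component's likelihood at the observed value:
  f_I = 0.15·(1−0.15)^1 = 0.15·0.85 = 0.1275
  f_II = 0.42·(1−0.42)^1 = 0.42·0.58 = 0.2436
  f_III = 0.75·(1−0.75)^1 = 0.75·0.25 = 0.1875
Posterior odds = (w_I·f_I) / (w_III·f_III) = (0.46·0.1275) / (0.28·0.1875) = 0.05865 / 0.0525 ≈ 1.117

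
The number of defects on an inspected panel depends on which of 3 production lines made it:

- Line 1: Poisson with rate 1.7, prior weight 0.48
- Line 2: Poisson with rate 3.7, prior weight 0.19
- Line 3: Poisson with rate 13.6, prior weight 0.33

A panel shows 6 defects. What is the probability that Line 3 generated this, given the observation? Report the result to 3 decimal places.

The responsibility of component k is w_k f_k(x) divided by Σ_j w_j f_j(x).
Evaluate each component's likelihood at the observed value:
  p_1 = e^(−1.7)·1.7^6/6! = 0.00612436
  p_2 = e^(−3.7)·3.7^6/6! = 0.0881025
  p_3 = e^(−13.6)·13.6^6/6! = 0.0109017
Prior × likelihood for each component:
  w_1·p_1 = 0.48 × 0.00612436 = 0.00293969
  w_2·p_2 = 0.19 × 0.0881025 = 0.0167395
  w_3·p_3 = 0.33 × 0.0109017 = 0.00359758
Normaliser: 0.00293969 + 0.0167395 + 0.00359758 = 0.0232767
P(Line 3 | x) ≈ 0.155

0.155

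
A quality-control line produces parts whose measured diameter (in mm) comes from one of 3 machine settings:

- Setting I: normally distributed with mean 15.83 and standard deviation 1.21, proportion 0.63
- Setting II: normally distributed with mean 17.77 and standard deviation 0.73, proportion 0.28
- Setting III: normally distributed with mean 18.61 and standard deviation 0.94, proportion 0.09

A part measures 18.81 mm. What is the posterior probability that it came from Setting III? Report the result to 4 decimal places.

0.3632

By Bayes' theorem, P(k | x) = P(Z=k) f_k(x) / Σ_j P(Z=j) f_j(x).
Normal densities:
  L_I = (1/(1.21·√(2π)))·exp(−(18.81−15.83)²/(2·1.21²)) = 0.329704·exp(-3.03272) = 0.0158867
  L_II = (1/(0.73·√(2π)))·exp(−(18.81−17.77)²/(2·0.73²)) = 0.546496·exp(-1.01482) = 0.198086
  L_III = (1/(0.94·√(2π)))·exp(−(18.81−18.61)²/(2·0.94²)) = 0.424407·exp(-0.02263) = 0.414908
Unnormalised posteriors:
  P(Z=I)·L_I = 0.63 × 0.0158867 = 0.0100086
  P(Z=II)·L_II = 0.28 × 0.198086 = 0.0554642
  P(Z=III)·L_III = 0.09 × 0.414908 = 0.0373417
Sum: 0.0100086 + 0.0554642 + 0.0373417 = 0.102815
So the posterior for Setting III is 0.0373417 / 0.102815 ≈ 0.3632.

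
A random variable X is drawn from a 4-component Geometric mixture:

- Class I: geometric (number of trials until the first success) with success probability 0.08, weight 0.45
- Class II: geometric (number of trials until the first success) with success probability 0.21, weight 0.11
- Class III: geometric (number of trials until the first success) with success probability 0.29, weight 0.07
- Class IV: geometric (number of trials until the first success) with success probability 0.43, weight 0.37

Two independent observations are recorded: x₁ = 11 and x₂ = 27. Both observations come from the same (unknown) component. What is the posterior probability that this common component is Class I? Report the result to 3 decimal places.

0.993

Apply Bayes' rule: the posterior for each component is proportional to its prior times its likelihood at x.
Since both observations come from the same component, the likelihood for component k is f_k(x₁)·f_k(x₂).
  p_I = [0.08·(1−0.08)^10 = 0.08·0.434388 = 0.0347511] × [0.00915321] = 0.000318084
  p_II = [0.21·(1−0.21)^10 = 0.21·0.0946828 = 0.0198834] × [0.00045764] = 9.09942e-06
  p_III = [0.29·(1−0.29)^10 = 0.29·0.0325524 = 0.00944021] × [3.93654e-05] = 3.71618e-07
  p_IV = [0.43·(1−0.43)^10 = 0.43·0.00362033 = 0.00155674] × [1.93292e-07] = 3.00907e-10
Multiply by the mixture weights:
  w_I·p_I = 0.45 × 0.000318084 = 0.000143138
  w_II·p_II = 0.11 × 9.09942e-06 = 1.00094e-06
  w_III·p_III = 0.07 × 3.71618e-07 = 2.60132e-08
  w_IV·p_IV = 0.37 × 3.00907e-10 = 1.11335e-10
Denominator: 0.000143138 + 1.00094e-06 + 2.60132e-08 + 1.11335e-10 = 0.000144165
Responsibility of Class I: 0.000143138 / 0.000144165 ≈ 0.993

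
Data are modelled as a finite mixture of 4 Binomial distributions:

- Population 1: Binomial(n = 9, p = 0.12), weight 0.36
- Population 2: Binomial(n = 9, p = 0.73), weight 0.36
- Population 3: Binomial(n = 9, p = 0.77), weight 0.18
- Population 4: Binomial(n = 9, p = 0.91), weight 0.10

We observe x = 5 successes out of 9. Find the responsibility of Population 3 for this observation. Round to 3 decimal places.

0.251

Apply Bayes' rule: the posterior for each component is proportional to its prior times its likelihood at x.
Component likelihoods at x = 5 successes out of 9:
  p_1 = C(9,5)·0.12^5·0.88^4 = 126·2.48832e-05·0.599695 = 0.00188021
  p_2 = C(9,5)·0.73^5·0.27^4 = 126·0.207307·0.00531441 = 0.138816
  p_3 = C(9,5)·0.77^5·0.23^4 = 126·0.270678·0.00279841 = 0.0954411
  p_4 = C(9,5)·0.91^5·0.09^4 = 126·0.624032·6.561e-05 = 0.00515879
Multiply by the mixture weights:
  w_1·p_1 = 0.36 × 0.00188021 = 0.000676877
  w_2·p_2 = 0.36 × 0.138816 = 0.0499738
  w_3·p_3 = 0.18 × 0.0954411 = 0.0171794
  w_4·p_4 = 0.10 × 0.00515879 = 0.000515879
Normaliser: 0.000676877 + 0.0499738 + 0.0171794 + 0.000515879 = 0.068346
P(Population 3 | 5 successes out of 9) ≈ 0.251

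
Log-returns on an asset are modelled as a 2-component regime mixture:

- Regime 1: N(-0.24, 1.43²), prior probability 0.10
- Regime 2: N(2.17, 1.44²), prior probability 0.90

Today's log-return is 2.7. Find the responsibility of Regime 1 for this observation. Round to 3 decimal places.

0.014

Apply Bayes' rule: the posterior for each component is proportional to its prior times its likelihood at x.
Normal densities:
  f_1 = 0.0337065
  f_2 = 0.2589
Unnormalised posteriors:
  P(Z=1)·f_1 = 0.10 × 0.0337065 = 0.00337065
  P(Z=2)·f_2 = 0.90 × 0.2589 = 0.23301
Denominator: 0.00337065 + 0.23301 = 0.23638
Responsibility of Regime 1: 0.00337065 / 0.23638 ≈ 0.014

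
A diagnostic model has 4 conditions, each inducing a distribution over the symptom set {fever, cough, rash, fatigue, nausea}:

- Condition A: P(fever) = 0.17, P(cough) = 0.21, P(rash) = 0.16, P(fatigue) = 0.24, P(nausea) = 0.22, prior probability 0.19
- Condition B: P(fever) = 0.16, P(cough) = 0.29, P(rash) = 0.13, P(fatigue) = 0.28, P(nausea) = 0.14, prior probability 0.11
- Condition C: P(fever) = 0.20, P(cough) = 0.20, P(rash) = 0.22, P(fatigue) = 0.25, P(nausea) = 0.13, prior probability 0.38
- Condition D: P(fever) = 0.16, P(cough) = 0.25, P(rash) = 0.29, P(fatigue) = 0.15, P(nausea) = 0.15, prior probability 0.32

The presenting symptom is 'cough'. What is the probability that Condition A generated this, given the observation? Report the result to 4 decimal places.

P(component k | x) = π_k·f_k(x) / marginal(x), where marginal(x) = Σ_j π_j·f_j(x).
Component likelihoods at x = 'cough':
  f_A = P(cough | comp) = 0.21
  f_B = P(cough | comp) = 0.29
  f_C = P(cough | comp) = 0.20
  f_D = P(cough | comp) = 0.25
Prior × likelihood for each component:
  π_A·f_A = 0.19 × 0.21 = 0.0399
  π_B·f_B = 0.11 × 0.29 = 0.0319
  π_C·f_C = 0.38 × 0.2 = 0.076
  π_D·f_D = 0.32 × 0.25 = 0.08
Marginal: 0.0399 + 0.0319 + 0.076 + 0.08 = 0.2278
P(Condition A | the observation) ≈ 0.1752

0.1752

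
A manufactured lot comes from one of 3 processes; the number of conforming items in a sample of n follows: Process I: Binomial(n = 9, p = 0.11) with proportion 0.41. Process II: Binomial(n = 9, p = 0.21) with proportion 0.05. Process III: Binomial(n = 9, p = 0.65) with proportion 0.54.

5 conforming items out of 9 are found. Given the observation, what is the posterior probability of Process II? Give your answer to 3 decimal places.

0.008

Apply Bayes' rule: the posterior for each component is proportional to its prior times its likelihood at x.
Binomial probabilities:
  p_I = 0.00127319
  p_II = 0.0200436
  p_III = 0.219386
Multiply by the mixture weights:
  π_I·p_I = 0.41 × 0.00127319 = 0.000522009
  π_II·p_II = 0.05 × 0.0200436 = 0.00100218
  π_III·p_III = 0.54 × 0.219386 = 0.118469
Normaliser: 0.000522009 + 0.00100218 + 0.118469 = 0.119993
So the posterior for Process II is 0.00100218 / 0.119993 ≈ 0.008.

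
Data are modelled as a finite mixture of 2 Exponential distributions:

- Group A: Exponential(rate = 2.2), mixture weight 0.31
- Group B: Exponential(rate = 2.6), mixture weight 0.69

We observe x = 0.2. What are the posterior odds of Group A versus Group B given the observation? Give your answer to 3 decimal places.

The posterior odds equal the prior odds times the likelihood ratio: (w_i/w_j)·(f_i(x)/f_j(x)).
Exponential densities:
  L_A = 2.2·e^(−2.2·0.2) = 2.2·e^(−0.4400) = 1.41688
  L_B = 2.6·e^(−2.6·0.2) = 2.6·e^(−0.5200) = 1.54575
Odds = (0.31/0.69) × (1.41688/1.54575) = 0.449275 × 0.916628 ≈ 0.412

0.412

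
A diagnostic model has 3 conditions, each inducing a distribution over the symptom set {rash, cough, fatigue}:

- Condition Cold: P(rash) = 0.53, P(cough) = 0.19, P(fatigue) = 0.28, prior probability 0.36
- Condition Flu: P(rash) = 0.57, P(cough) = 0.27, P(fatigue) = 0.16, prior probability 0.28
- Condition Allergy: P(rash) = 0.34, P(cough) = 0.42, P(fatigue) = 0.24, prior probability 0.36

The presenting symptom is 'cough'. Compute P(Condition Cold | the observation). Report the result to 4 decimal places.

The responsibility of component k is π_k f_k(x) divided by Σ_j π_j f_j(x).
Evaluate each component's likelihood at the observed value:
  p_Cold = P(cough | comp) = 0.19
  p_Flu = P(cough | comp) = 0.27
  p_Allergy = P(cough | comp) = 0.42
Weight by the priors:
  π_Cold·p_Cold = 0.36 × 0.19 = 0.0684
  π_Flu·p_Flu = 0.28 × 0.27 = 0.0756
  π_Allergy·p_Allergy = 0.36 × 0.42 = 0.1512
Marginal: 0.0684 + 0.0756 + 0.1512 = 0.2952
P(Condition Cold | data) ≈ 0.2317

0.2317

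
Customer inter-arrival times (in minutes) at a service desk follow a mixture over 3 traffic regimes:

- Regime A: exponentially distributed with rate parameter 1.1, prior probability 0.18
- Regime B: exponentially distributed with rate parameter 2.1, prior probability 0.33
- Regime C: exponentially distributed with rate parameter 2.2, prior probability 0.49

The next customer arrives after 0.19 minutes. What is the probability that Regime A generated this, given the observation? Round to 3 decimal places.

By Bayes' theorem, P(k | x) = π_k f_k(x) / Σ_j π_j f_j(x).
Evaluate each component's likelihood at the observed value:
  L_A = 1.1·e^(−1.1·0.19) = 1.1·e^(−0.2090) = 0.892535
  L_B = 2.1·e^(−2.1·0.19) = 2.1·e^(−0.3990) = 1.40908
  L_C = 2.2·e^(−2.2·0.19) = 2.2·e^(−0.4180) = 1.4484
Unnormalised posteriors:
  π_A·L_A = 0.18 × 0.892535 = 0.160656
  π_B·L_B = 0.33 × 1.40908 = 0.464997
  π_C·L_C = 0.49 × 1.4484 = 0.709714
Denominator: 0.160656 + 0.464997 + 0.709714 = 1.33537
P(Regime A | 0.19 minutes) = 0.160656 / 1.33537 ≈ 0.120

0.120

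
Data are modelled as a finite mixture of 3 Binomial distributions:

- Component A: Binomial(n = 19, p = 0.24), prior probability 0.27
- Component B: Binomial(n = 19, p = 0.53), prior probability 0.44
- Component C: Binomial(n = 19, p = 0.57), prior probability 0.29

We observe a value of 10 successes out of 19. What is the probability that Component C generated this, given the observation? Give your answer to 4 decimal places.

By Bayes' theorem, P(k | x) = P(Z=k) f_k(x) / Σ_j P(Z=j) f_j(x).
Binomial probabilities:
  p_A = C(19,10)·0.24^10·0.76^9 = 92378·6.34034e-07·0.0845906 = 0.00495454
  p_B = C(19,10)·0.53^10·0.47^9 = 92378·0.00174887·0.00111913 = 0.180804
  p_C = C(19,10)·0.57^10·0.43^9 = 92378·0.00362033·0.000502593 = 0.168087
Weight by the priors:
  P(Z=A)·p_A = 0.27 × 0.00495454 = 0.00133773
  P(Z=B)·p_B = 0.44 × 0.180804 = 0.0795537
  P(Z=C)·p_C = 0.29 × 0.168087 = 0.0487451
Marginal: 0.00133773 + 0.0795537 + 0.0487451 = 0.129637
So the posterior for Component C is 0.0487451 / 0.129637 ≈ 0.3760.

0.3760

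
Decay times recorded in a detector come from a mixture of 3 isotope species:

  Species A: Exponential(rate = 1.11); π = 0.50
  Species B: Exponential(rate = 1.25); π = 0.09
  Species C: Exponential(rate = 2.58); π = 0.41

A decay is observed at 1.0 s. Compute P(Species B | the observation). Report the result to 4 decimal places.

0.1092

P(component k | x) = w_k·f_k(x) / marginal(x), where marginal(x) = Σ_j w_j·f_j(x).
Exponential densities:
  f_A = 1.11·e^(−1.11·1.0) = 1.11·e^(−1.1100) = 0.36581
  f_B = 1.25·e^(−1.25·1.0) = 1.25·e^(−1.2500) = 0.358131
  f_C = 2.58·e^(−2.58·1.0) = 2.58·e^(−2.5800) = 0.195497
Multiply by the mixture weights:
  w_A·f_A = 0.50 × 0.36581 = 0.182905
  w_B·f_B = 0.09 × 0.358131 = 0.0322318
  w_C·f_C = 0.41 × 0.195497 = 0.0801537
Evidence: 0.182905 + 0.0322318 + 0.0801537 = 0.295291
P(Species B | 1.0 s) = 0.0322318 / 0.295291 ≈ 0.1092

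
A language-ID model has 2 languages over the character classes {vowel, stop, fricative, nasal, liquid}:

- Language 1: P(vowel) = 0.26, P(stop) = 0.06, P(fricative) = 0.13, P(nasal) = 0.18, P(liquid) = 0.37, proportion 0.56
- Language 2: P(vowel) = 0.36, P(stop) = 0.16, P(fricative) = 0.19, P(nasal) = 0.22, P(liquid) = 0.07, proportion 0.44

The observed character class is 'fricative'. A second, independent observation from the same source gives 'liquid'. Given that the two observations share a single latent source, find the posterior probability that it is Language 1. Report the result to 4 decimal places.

By Bayes' theorem, P(k | x) = π_k f_k(x) / Σ_j π_j f_j(x).
Since both observations come from the same component, the likelihood for component k is f_k(x₁)·f_k(x₂).
  L_1 = [P(fricative | comp) = 0.13] × [0.37] = 0.0481
  L_2 = [P(fricative | comp) = 0.19] × [0.07] = 0.0133
Unnormalised posteriors:
  π_1·L_1 = 0.56 × 0.0481 = 0.026936
  π_2·L_2 = 0.44 × 0.0133 = 0.005852
Sum: 0.026936 + 0.005852 = 0.032788
Responsibility of Language 1: 0.026936 / 0.032788 ≈ 0.8215

0.8215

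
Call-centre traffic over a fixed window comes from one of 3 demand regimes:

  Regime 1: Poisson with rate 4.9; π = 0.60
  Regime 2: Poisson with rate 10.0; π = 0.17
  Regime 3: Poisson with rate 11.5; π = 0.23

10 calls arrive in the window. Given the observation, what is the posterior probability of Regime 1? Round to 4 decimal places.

Posterior ∝ prior × likelihood, so P(k | x) ∝ π_k f_k(x); normalise over all components.
Evaluate each component's likelihood at the observed value:
  f_1 = e^(−4.9)·4.9^10/10! = 0.016374
  f_2 = e^(−10.0)·10.0^10/10! = 0.12511
  f_3 = e^(−11.5)·11.5^10/10! = 0.112935
Unnormalised posteriors:
  π_1·f_1 = 0.60 × 0.016374 = 0.0098244
  π_2·f_2 = 0.17 × 0.12511 = 0.0212687
  π_3·f_3 = 0.23 × 0.112935 = 0.0259751
Normaliser: 0.0098244 + 0.0212687 + 0.0259751 = 0.0570682
So the posterior for Regime 1 is 0.0098244 / 0.0570682 ≈ 0.1722.

0.1722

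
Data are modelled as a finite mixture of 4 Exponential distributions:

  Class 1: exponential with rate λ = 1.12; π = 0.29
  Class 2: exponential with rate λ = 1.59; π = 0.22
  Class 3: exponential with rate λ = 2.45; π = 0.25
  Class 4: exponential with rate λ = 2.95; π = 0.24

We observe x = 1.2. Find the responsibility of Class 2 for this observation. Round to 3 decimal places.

Posterior ∝ prior × likelihood, so P(k | x) ∝ π_k f_k(x); normalise over all components.
Evaluate each component's likelihood at the observed value:
  p_1 = 0.292096
  p_2 = 0.235919
  p_3 = 0.129521
  p_4 = 0.0855893
Multiply by the mixture weights:
  π_1·p_1 = 0.29 × 0.292096 = 0.084708
  π_2·p_2 = 0.22 × 0.235919 = 0.0519022
  π_3·p_3 = 0.25 × 0.129521 = 0.0323803
  π_4·p_4 = 0.24 × 0.0855893 = 0.0205414
Marginal: 0.084708 + 0.0519022 + 0.0323803 + 0.0205414 = 0.189532
Responsibility of Class 2: 0.0519022 / 0.189532 ≈ 0.274

0.274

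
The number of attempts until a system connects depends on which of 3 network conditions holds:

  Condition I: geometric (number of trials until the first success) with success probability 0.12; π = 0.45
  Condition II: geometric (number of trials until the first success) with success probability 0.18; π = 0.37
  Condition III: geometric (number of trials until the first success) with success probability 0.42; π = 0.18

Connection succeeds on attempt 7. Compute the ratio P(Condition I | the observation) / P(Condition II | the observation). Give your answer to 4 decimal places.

1.2386

The posterior odds equal the prior odds times the likelihood ratio: (π_i/π_j)·(f_i(x)/f_j(x)).
Geometric probabilities:
  f_I = 0.0557285
  f_II = 0.0547212
  f_III = 0.0159889
Posterior odds = (π_I·f_I) / (π_II·f_II) = (0.45·0.0557285) / (0.37·0.0547212) = 0.0250778 / 0.0202468 ≈ 1.2386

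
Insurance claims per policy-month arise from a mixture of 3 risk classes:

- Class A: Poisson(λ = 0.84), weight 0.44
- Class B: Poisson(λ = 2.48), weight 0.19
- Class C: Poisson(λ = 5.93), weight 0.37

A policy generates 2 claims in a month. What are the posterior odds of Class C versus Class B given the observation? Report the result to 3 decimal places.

0.353

The posterior odds equal the prior odds times the likelihood ratio: (π_i/π_j)·(f_i(x)/f_j(x)).
Component likelihoods at x = 2 claims:
  p_A = 0.152307
  p_B = 0.257527
  p_C = 0.0467426
Posterior odds = (π_C·p_C) / (π_B·p_B) = (0.37·0.0467426) / (0.19·0.257527) = 0.0172948 / 0.0489302 ≈ 0.353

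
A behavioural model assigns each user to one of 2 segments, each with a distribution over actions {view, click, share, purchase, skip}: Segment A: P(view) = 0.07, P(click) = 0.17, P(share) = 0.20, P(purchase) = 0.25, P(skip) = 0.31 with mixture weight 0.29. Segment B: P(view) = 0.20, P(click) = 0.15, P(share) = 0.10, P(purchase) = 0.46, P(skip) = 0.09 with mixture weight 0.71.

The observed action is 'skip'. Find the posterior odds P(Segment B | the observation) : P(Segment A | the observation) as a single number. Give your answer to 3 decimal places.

0.711

Since P(k|x) ∝ π_k f_k(x), the posterior odds are π_i f_i(x) / (π_j f_j(x)).
Categorical probabilities:
  p_A = 0.31
  p_B = 0.09
Posterior odds = (π_B·p_B) / (π_A·p_A) = (0.71·0.09) / (0.29·0.31) = 0.0639 / 0.0899 ≈ 0.711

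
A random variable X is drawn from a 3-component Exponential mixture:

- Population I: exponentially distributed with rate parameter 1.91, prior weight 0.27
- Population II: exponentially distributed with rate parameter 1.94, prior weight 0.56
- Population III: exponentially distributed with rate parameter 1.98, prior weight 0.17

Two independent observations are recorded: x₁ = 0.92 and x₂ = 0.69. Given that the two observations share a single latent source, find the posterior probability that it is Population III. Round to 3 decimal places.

Posterior ∝ prior × likelihood, so P(k | x) ∝ π_k f_k(x); normalise over all components.
Since both observations come from the same component, the likelihood for component k is f_k(x₁)·f_k(x₂).
  f_I = [1.91·e^(−1.91·0.92) = 1.91·e^(−1.7572) = 0.329527] × [0.511301] = 0.168488
  f_II = [1.94·e^(−1.94·0.92) = 1.94·e^(−1.7848) = 0.325591] × [0.508692] = 0.165626
  f_III = [1.98·e^(−1.98·0.92) = 1.98·e^(−1.8216) = 0.320298] × [0.505047] = 0.161766
Weight by the priors:
  π_I·f_I = 0.27 × 0.168488 = 0.0454916
  π_II·f_II = 0.56 × 0.165626 = 0.0927505
  π_III·f_III = 0.17 × 0.161766 = 0.0275002
Sum: 0.0454916 + 0.0927505 + 0.0275002 = 0.165742
Responsibility of Population III: 0.0275002 / 0.165742 ≈ 0.166

0.166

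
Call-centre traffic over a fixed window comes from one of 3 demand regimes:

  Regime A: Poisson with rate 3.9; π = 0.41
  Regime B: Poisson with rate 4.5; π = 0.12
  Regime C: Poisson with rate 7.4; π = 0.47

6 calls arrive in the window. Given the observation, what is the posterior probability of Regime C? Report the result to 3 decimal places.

Apply Bayes' rule: the posterior for each component is proportional to its prior times its likelihood at x.
Component likelihoods at x = 6 calls:
  L_A = 0.0989251
  L_B = 0.12812
  L_C = 0.139405
Weight by the priors:
  π_A·L_A = 0.41 × 0.0989251 = 0.0405593
  π_B·L_B = 0.12 × 0.12812 = 0.0153744
  π_C·L_C = 0.47 × 0.139405 = 0.0655204
Sum: 0.0405593 + 0.0153744 + 0.0655204 = 0.121454
P(Regime C | 6 calls) = 0.0655204 / 0.121454 ≈ 0.539

0.539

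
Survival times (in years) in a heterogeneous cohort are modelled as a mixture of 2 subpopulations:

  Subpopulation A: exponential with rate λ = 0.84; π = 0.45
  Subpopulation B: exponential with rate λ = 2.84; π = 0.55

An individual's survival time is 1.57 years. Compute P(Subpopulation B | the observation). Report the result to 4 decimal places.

0.1517

Apply Bayes' rule: the posterior for each component is proportional to its prior times its likelihood at x.
Component likelihoods at x = 1.57 years:
  f_A = 0.84·e^(−0.84·1.57) = 0.84·e^(−1.3188) = 0.224663
  f_B = 2.84·e^(−2.84·1.57) = 2.84·e^(−4.4588) = 0.0328765
Weight by the priors:
  P(Z=A)·f_A = 0.45 × 0.224663 = 0.101098
  P(Z=B)·f_B = 0.55 × 0.0328765 = 0.0180821
Denominator: 0.101098 + 0.0180821 = 0.11918
P(Subpopulation B | the observation) ≈ 0.1517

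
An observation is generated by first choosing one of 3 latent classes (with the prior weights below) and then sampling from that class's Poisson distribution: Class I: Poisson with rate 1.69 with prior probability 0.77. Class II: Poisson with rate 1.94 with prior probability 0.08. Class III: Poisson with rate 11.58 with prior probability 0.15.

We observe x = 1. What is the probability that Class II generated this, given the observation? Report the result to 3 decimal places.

0.085

Apply Bayes' rule: the posterior for each component is proportional to its prior times its likelihood at x.
Component likelihoods at x = 1:
  p_I = e^(−1.69)·1.69^1/1! = 0.311838
  p_II = e^(−1.94)·1.94^1/1! = 0.278786
  p_III = e^(−11.58)·11.58^1/1! = 0.000108288
Prior × likelihood for each component:
  P(Z=I)·p_I = 0.77 × 0.311838 = 0.240115
  P(Z=II)·p_II = 0.08 × 0.278786 = 0.0223029
  P(Z=III)·p_III = 0.15 × 0.000108288 = 1.62431e-05
Evidence: 0.240115 + 0.0223029 + 1.62431e-05 = 0.262434
P(Class II | the observation) ≈ 0.085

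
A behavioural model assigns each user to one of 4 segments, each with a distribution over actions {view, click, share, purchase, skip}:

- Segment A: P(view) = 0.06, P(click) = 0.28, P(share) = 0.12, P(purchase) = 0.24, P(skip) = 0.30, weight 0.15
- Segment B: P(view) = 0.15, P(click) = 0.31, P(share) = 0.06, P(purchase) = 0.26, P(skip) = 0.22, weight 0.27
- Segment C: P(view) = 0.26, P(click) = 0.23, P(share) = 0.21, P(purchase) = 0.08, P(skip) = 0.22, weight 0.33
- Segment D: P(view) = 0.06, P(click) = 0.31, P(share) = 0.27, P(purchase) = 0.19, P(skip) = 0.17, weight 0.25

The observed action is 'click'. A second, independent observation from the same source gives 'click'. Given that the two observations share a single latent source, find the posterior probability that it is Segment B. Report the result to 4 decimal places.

Apply Bayes' rule: the posterior for each component is proportional to its prior times its likelihood at x.
Since both observations come from the same component, the likelihood for component k is f_k(x₁)·f_k(x₂).
  f_A = [0.28] × [0.28] = 0.0784
  f_B = [0.31] × [0.31] = 0.0961
  f_C = [0.23] × [0.23] = 0.0529
  f_D = [0.31] × [0.31] = 0.0961
Weight by the priors:
  w_A·f_A = 0.15 × 0.0784 = 0.01176
  w_B·f_B = 0.27 × 0.0961 = 0.025947
  w_C·f_C = 0.33 × 0.0529 = 0.017457
  w_D·f_D = 0.25 × 0.0961 = 0.024025
Denominator: 0.01176 + 0.025947 + 0.017457 + 0.024025 = 0.079189
Responsibility of Segment B: 0.025947 / 0.079189 ≈ 0.3277

0.3277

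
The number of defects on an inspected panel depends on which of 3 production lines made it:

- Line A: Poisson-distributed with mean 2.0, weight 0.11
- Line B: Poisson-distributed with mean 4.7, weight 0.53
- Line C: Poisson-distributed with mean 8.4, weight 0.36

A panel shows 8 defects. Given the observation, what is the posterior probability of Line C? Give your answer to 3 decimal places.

0.635

The responsibility of component k is π_k f_k(x) divided by Σ_j π_j f_j(x).
Component likelihoods at x = 8 defects:
  L_A = e^(−2.0)·2.0^8/8! = 0.000859272
  L_B = e^(−4.7)·4.7^8/8! = 0.0537129
  L_C = e^(−8.4)·8.4^8/8! = 0.138242
Weight by the priors:
  π_A·L_A = 0.11 × 0.000859272 = 9.45199e-05
  π_B·L_B = 0.53 × 0.0537129 = 0.0284678
  π_C·L_C = 0.36 × 0.138242 = 0.0497671
Sum: 9.45199e-05 + 0.0284678 + 0.0497671 = 0.0783295
P(Line C | 8 defects) = 0.0497671 / 0.0783295 ≈ 0.635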